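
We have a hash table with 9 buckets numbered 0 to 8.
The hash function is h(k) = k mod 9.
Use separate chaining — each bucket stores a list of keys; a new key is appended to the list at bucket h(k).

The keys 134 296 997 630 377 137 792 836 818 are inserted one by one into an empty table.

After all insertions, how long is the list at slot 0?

134 -> bucket 8
296 -> bucket 8 (collision)
997 -> bucket 7
630 -> bucket 0
377 -> bucket 8 (collision)
137 -> bucket 2
792 -> bucket 0 (collision)
836 -> bucket 8 (collision)
818 -> bucket 8 (collision)
Final buckets:
0: 630 -> 792
1: .
2: 137
3: .
4: .
5: .
6: .
7: 997
8: 134 -> 296 -> 377 -> 836 -> 818

2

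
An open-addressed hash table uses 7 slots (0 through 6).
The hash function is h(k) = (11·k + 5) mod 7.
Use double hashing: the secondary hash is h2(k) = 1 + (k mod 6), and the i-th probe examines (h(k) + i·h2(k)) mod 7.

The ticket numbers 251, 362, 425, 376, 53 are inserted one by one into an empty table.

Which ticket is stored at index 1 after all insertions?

Insert 251: h=1, slot 1 empty -> index 1.
Insert 362: h=4, slot 4 empty -> index 4.
Insert 425: h=4, h2=6, slot 4 occupied -> index 3.
Insert 376: h=4, h2=5, slot 4 occupied -> index 2.
Insert 53: h=0, slot 0 empty -> index 0.
Table: [53, 251, 376, 425, 362, —, —]

251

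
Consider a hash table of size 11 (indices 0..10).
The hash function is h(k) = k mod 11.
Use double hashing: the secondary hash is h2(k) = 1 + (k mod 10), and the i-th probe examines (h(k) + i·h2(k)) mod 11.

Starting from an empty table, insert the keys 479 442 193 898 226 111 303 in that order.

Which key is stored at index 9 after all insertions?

Insert 479: h=6, slot 6 empty -> index 6.
Insert 442: h=2, slot 2 empty -> index 2.
Insert 193: h=6, h2=4, slot 6 occupied -> index 10.
Insert 898: h=7, slot 7 empty -> index 7.
Insert 226: h=6, h2=7, slots 6,2 occupied -> index 9.
Insert 111: h=1, slot 1 empty -> index 1.
Insert 303: h=6, h2=4, slots 6,10 occupied -> index 3.
Table: [-, 111, 442, 303, -, -, 479, 898, -, 226, 193]

226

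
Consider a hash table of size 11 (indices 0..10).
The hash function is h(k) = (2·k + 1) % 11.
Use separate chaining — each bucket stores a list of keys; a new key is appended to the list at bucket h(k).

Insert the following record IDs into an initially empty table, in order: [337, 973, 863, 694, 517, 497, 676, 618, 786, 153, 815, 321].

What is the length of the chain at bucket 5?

Insert 337: h=4, bucket 4 empty -> new chain.
Insert 973: h=0, bucket 0 empty -> new chain.
Insert 863: h=0, bucket 0 nonempty -> append to chain.
Insert 694: h=3, bucket 3 empty -> new chain.
Insert 517: h=1, bucket 1 empty -> new chain.
Insert 497: h=5, bucket 5 empty -> new chain.
Insert 676: h=0, bucket 0 nonempty -> append to chain.
Insert 618: h=5, bucket 5 nonempty -> append to chain.
Insert 786: h=0, bucket 0 nonempty -> append to chain.
Insert 153: h=10, bucket 10 empty -> new chain.
Insert 815: h=3, bucket 3 nonempty -> append to chain.
Insert 321: h=5, bucket 5 nonempty -> append to chain.
Final buckets:
0: 973 -> 863 -> 676 -> 786
1: 517
2: —
3: 694 -> 815
4: 337
5: 497 -> 618 -> 321
6: —
7: —
8: —
9: —
10: 153

3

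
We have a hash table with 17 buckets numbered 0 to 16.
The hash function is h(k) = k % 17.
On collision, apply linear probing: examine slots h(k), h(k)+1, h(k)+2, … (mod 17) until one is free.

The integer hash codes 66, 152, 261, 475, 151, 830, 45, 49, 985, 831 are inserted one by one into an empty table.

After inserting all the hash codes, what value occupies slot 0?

475

66 hashes to 15; slot 15 is free => place at 15.
152 hashes to 16; slot 16 is free => place at 16.
261 hashes to 6; slot 6 is free => place at 6.
475 hashes to 16; 16 taken => place at 0.
151 hashes to 15; 15,16,0 taken => place at 1.
830 hashes to 14; slot 14 is free => place at 14.
45 hashes to 11; slot 11 is free => place at 11.
49 hashes to 15; 15,16,0,1 taken => place at 2.
985 hashes to 16; 16,0,1,2 taken => place at 3.
831 hashes to 15; 15,16,0,1,2,3 taken => place at 4.
Table: [475, 151, 49, 985, 831, _, 261, _, _, _, _, 45, _, _, 830, 66, 152]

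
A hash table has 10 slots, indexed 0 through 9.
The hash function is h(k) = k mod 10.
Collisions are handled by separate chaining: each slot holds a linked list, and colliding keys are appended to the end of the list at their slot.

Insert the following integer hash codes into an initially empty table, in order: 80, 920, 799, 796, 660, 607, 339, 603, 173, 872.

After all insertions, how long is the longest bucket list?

3

Insert 80: h=0, bucket 0 empty → new chain.
Insert 920: h=0, bucket 0 nonempty → append to chain.
Insert 799: h=9, bucket 9 empty → new chain.
Insert 796: h=6, bucket 6 empty → new chain.
Insert 660: h=0, bucket 0 nonempty → append to chain.
Insert 607: h=7, bucket 7 empty → new chain.
Insert 339: h=9, bucket 9 nonempty → append to chain.
Insert 603: h=3, bucket 3 empty → new chain.
Insert 173: h=3, bucket 3 nonempty → append to chain.
Insert 872: h=2, bucket 2 empty → new chain.
Final buckets:
0: 80 -> 920 -> 660
1: _
2: 872
3: 603 -> 173
4: _
5: _
6: 796
7: 607
8: _
9: 799 -> 339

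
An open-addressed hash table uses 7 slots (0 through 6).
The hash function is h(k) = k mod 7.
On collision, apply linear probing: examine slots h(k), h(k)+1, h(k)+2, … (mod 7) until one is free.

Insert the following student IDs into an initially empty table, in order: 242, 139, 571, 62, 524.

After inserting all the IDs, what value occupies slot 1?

242 hashes to 4; slot 4 is free -> place at 4.
139 hashes to 6; slot 6 is free -> place at 6.
571 hashes to 4; 4 taken -> place at 5.
62 hashes to 6; 6 taken -> place at 0.
524 hashes to 6; 6,0 taken -> place at 1.
Table: [62, 524, -, -, 242, 571, 139]

524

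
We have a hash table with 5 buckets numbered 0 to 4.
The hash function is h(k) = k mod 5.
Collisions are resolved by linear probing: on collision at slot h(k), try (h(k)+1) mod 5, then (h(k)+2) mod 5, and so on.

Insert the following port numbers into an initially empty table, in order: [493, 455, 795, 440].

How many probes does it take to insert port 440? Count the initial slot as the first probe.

493 hashes to 3; slot 3 is free => place at 3.
455 hashes to 0; slot 0 is free => place at 0.
795 hashes to 0; 0 taken => place at 1.
440 hashes to 0; 0,1 taken => place at 2.
Table: [455, 795, 440, 493, .]

3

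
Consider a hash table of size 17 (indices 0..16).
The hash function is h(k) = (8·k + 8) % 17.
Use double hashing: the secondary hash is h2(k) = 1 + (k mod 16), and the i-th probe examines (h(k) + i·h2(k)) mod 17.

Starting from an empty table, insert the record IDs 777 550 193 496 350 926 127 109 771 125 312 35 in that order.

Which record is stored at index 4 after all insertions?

926

Insert 777: h=2, slot 2 empty → index 2.
Insert 550: h=5, slot 5 empty → index 5.
Insert 193: h=5, h2=2, slot 5 occupied → index 7.
Insert 496: h=15, slot 15 empty → index 15.
Insert 350: h=3, slot 3 empty → index 3.
Insert 926: h=4, slot 4 empty → index 4.
Insert 127: h=4, h2=16, slots 4,3,2 occupied → index 1.
Insert 109: h=13, slot 13 empty → index 13.
Insert 771: h=5, h2=4, slot 5 occupied → index 9.
Insert 125: h=5, h2=14, slots 5,2 occupied → index 16.
Insert 312: h=5, h2=9, slot 5 occupied → index 14.
Insert 35: h=16, h2=4, slots 16,3,7 occupied → index 11.
Table: [∅, 127, 777, 350, 926, 550, ∅, 193, ∅, 771, ∅, 35, ∅, 109, 312, 496, 125]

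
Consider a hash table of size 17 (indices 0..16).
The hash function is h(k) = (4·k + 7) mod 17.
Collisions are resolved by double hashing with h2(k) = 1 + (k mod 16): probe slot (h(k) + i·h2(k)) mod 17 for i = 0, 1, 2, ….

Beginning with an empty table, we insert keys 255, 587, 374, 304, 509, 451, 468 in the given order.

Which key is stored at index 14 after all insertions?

Insert 255: h=7, slot 7 empty → index 7.
Insert 587: h=9, slot 9 empty → index 9.
Insert 374: h=7, h2=7, slot 7 occupied → index 14.
Insert 304: h=16, slot 16 empty → index 16.
Insert 509: h=3, slot 3 empty → index 3.
Insert 451: h=9, h2=4, slot 9 occupied → index 13.
Insert 468: h=9, h2=5, slots 9,14 occupied → index 2.
Table: [—, —, 468, 509, —, —, —, 255, —, 587, —, —, —, 451, 374, —, 304]

374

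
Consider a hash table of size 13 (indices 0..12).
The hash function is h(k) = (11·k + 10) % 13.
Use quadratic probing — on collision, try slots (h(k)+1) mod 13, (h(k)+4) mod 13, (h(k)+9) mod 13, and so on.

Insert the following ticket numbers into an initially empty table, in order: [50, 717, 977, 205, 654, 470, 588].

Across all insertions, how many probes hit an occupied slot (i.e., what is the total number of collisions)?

50 hashes to 1; slot 1 is free => place at 1.
717 hashes to 6; slot 6 is free => place at 6.
977 hashes to 6; 6 taken => place at 7.
205 hashes to 3; slot 3 is free => place at 3.
654 hashes to 2; slot 2 is free => place at 2.
470 hashes to 6; 6,7 taken => place at 10.
588 hashes to 4; slot 4 is free => place at 4.
Table: [—, 50, 654, 205, 588, —, 717, 977, —, —, 470, —, —]

3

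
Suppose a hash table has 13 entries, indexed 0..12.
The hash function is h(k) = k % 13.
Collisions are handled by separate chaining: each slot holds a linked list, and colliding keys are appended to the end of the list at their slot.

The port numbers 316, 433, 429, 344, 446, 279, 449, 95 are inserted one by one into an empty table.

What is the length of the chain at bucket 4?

316 -> bucket 4
433 -> bucket 4 (collision)
429 -> bucket 0
344 -> bucket 6
446 -> bucket 4 (collision)
279 -> bucket 6 (collision)
449 -> bucket 7
95 -> bucket 4 (collision)
Final buckets:
0: 429
1: _
2: _
3: _
4: 316 -> 433 -> 446 -> 95
5: _
6: 344 -> 279
7: 449
8: _
9: _
10: _
11: _
12: _

4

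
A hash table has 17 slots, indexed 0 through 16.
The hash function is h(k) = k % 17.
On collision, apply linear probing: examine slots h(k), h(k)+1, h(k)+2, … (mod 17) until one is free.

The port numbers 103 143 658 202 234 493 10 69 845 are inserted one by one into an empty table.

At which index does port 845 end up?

Insert 103: h=1, slot 1 empty -> index 1.
Insert 143: h=7, slot 7 empty -> index 7.
Insert 658: h=12, slot 12 empty -> index 12.
Insert 202: h=15, slot 15 empty -> index 15.
Insert 234: h=13, slot 13 empty -> index 13.
Insert 493: h=0, slot 0 empty -> index 0.
Insert 10: h=10, slot 10 empty -> index 10.
Insert 69: h=1, slot 1 occupied -> index 2.
Insert 845: h=12, slots 12,13 occupied -> index 14.
Table: [493, 103, 69, _, _, _, _, 143, _, _, 10, _, 658, 234, 845, 202, _]

14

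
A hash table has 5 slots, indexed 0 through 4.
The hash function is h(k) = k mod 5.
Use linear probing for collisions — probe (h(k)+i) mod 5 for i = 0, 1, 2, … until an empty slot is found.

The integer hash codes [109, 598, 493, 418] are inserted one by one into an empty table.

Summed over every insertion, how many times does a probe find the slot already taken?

109 hashes to 4; slot 4 is free => place at 4.
598 hashes to 3; slot 3 is free => place at 3.
493 hashes to 3; 3,4 taken => place at 0.
418 hashes to 3; 3,4,0 taken => place at 1.
Table: [493, 418, —, 598, 109]

5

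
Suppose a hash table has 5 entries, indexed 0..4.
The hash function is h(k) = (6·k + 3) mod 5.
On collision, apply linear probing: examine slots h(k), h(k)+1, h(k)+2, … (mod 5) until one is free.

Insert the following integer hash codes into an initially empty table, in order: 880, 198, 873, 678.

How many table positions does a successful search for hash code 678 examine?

880: h=3 => slot 3
198: h=1 => slot 1
873: h=1, probe 1,2 => slot 2
678: h=1, probe 1,2,3,4 => slot 4
Table: [., 198, 873, 880, 678]
Lookup 678: h=1, probe 1,2,3,4 → found at 4.

4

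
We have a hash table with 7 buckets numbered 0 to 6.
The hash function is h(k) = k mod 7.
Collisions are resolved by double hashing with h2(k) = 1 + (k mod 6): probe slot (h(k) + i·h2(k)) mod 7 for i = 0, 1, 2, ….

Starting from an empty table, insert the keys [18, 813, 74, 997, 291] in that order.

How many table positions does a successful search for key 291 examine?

18 hashes to 4; slot 4 is free → place at 4.
813 hashes to 1; slot 1 is free → place at 1.
74 hashes to 4, h2=3; 4 taken → place at 0.
997 hashes to 3; slot 3 is free → place at 3.
291 hashes to 4, h2=4; 4,1 taken → place at 5.
Table: [74, 813, _, 997, 18, 291, _]
Lookup 291: h=4, h2=4, probe 4,1,5 → found at 5.

3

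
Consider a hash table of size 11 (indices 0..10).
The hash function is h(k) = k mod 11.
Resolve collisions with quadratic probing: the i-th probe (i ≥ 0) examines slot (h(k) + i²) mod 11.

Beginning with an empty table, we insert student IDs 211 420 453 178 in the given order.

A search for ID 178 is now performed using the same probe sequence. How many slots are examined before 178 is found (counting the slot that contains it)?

4

211 hashes to 2; slot 2 is free -> place at 2.
420 hashes to 2; 2 taken -> place at 3.
453 hashes to 2; 2,3 taken -> place at 6.
178 hashes to 2; 2,3,6 taken -> place at 0.
Table: [178, ∅, 211, 420, ∅, ∅, 453, ∅, ∅, ∅, ∅]
Lookup 178: h=2, probe 2,3,6,0 → found at 0.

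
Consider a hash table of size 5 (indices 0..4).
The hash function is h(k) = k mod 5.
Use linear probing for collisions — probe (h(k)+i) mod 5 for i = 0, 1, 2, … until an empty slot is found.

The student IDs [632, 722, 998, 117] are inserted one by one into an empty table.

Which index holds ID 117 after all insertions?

Insert 632: h=2, slot 2 empty => index 2.
Insert 722: h=2, slot 2 occupied => index 3.
Insert 998: h=3, slot 3 occupied => index 4.
Insert 117: h=2, slots 2,3,4 occupied => index 0.
Table: [117, ∅, 632, 722, 998]

0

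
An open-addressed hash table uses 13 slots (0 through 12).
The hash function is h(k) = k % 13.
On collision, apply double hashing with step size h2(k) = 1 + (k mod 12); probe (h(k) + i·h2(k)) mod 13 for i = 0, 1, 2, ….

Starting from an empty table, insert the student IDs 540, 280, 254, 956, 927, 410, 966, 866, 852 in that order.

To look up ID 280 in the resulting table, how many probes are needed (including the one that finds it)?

540 hashes to 7; slot 7 is free → place at 7.
280 hashes to 7, h2=5; 7 taken → place at 12.
254 hashes to 7, h2=3; 7 taken → place at 10.
956 hashes to 7, h2=9; 7 taken → place at 3.
927 hashes to 4; slot 4 is free → place at 4.
410 hashes to 7, h2=3; 7,10 taken → place at 0.
966 hashes to 4, h2=7; 4 taken → place at 11.
866 hashes to 8; slot 8 is free → place at 8.
852 hashes to 7, h2=1; 7,8 taken → place at 9.
Table: [410, ∅, ∅, 956, 927, ∅, ∅, 540, 866, 852, 254, 966, 280]
Lookup 280: h=7, h2=5, probe 7,12 → found at 12.

2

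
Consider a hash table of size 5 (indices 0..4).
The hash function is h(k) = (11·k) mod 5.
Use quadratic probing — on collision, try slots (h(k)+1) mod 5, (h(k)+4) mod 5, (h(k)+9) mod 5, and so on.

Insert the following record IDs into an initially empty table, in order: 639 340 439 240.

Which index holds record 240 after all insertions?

1

639: h=4 -> slot 4
340: h=0 -> slot 0
439: h=4, probe 4,0,3 -> slot 3
240: h=0, probe 0,1 -> slot 1
Table: [340, 240, —, 439, 639]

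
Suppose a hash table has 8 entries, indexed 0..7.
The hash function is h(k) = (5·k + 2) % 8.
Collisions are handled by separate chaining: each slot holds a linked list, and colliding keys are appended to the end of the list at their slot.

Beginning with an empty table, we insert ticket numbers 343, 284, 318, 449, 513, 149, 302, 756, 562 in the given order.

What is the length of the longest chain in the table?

2

343 → bucket 5
284 → bucket 6
318 → bucket 0
449 → bucket 7
513 → bucket 7 (collision)
149 → bucket 3
302 → bucket 0 (collision)
756 → bucket 6 (collision)
562 → bucket 4
Final buckets:
0: 318 -> 302
1: ∅
2: ∅
3: 149
4: 562
5: 343
6: 284 -> 756
7: 449 -> 513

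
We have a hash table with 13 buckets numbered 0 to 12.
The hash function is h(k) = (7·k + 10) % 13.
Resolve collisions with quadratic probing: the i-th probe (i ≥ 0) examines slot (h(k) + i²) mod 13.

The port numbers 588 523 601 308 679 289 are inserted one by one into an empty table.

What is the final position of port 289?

Insert 588: h=5, slot 5 empty -> index 5.
Insert 523: h=5, slot 5 occupied -> index 6.
Insert 601: h=5, slots 5,6 occupied -> index 9.
Insert 308: h=8, slot 8 empty -> index 8.
Insert 679: h=5, slots 5,6,9 occupied -> index 1.
Insert 289: h=5, slots 5,6,9,1,8 occupied -> index 4.
Table: [-, 679, -, -, 289, 588, 523, -, 308, 601, -, -, -]

4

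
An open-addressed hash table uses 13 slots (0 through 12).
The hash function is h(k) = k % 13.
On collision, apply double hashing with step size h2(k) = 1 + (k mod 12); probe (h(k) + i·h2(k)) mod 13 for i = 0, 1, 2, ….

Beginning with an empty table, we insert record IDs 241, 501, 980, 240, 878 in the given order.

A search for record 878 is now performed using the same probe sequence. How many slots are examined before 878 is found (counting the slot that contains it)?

2

Insert 241: h=7, slot 7 empty => index 7.
Insert 501: h=7, h2=10, slot 7 occupied => index 4.
Insert 980: h=5, slot 5 empty => index 5.
Insert 240: h=6, slot 6 empty => index 6.
Insert 878: h=7, h2=3, slot 7 occupied => index 10.
Table: [., ., ., ., 501, 980, 240, 241, ., ., 878, ., .]
Lookup 878: h=7, h2=3, probe 7,10 → found at 10.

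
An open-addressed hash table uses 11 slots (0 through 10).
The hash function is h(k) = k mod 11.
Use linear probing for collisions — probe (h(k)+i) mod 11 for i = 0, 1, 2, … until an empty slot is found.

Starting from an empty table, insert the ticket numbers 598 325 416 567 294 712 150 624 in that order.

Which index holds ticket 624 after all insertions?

598 hashes to 4; slot 4 is free → place at 4.
325 hashes to 6; slot 6 is free → place at 6.
416 hashes to 9; slot 9 is free → place at 9.
567 hashes to 6; 6 taken → place at 7.
294 hashes to 8; slot 8 is free → place at 8.
712 hashes to 8; 8,9 taken → place at 10.
150 hashes to 7; 7,8,9,10 taken → place at 0.
624 hashes to 8; 8,9,10,0 taken → place at 1.
Table: [150, 624, -, -, 598, -, 325, 567, 294, 416, 712]

1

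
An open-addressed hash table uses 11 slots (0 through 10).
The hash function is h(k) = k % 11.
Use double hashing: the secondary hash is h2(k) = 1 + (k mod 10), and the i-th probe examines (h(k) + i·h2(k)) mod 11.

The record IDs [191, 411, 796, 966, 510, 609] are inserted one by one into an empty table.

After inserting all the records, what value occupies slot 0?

191: h=4 => slot 4
411: h=4, h2=2, probe 4,6 => slot 6
796: h=4, h2=7, probe 4,0 => slot 0
966: h=9 => slot 9
510: h=4, h2=1, probe 4,5 => slot 5
609: h=4, h2=10, probe 4,3 => slot 3
Table: [796, _, _, 609, 191, 510, 411, _, _, 966, _]

796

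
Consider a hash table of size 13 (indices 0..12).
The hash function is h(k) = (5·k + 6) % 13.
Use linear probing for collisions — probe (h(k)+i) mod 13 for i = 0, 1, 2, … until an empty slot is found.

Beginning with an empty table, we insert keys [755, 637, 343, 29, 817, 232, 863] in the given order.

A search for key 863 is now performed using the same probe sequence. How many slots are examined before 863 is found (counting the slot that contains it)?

3

755: h=11 => slot 11
637: h=6 => slot 6
343: h=5 => slot 5
29: h=8 => slot 8
817: h=9 => slot 9
232: h=9, probe 9,10 => slot 10
863: h=5, probe 5,6,7 => slot 7
Table: [∅, ∅, ∅, ∅, ∅, 343, 637, 863, 29, 817, 232, 755, ∅]
Lookup 863: h=5, probe 5,6,7 → found at 7.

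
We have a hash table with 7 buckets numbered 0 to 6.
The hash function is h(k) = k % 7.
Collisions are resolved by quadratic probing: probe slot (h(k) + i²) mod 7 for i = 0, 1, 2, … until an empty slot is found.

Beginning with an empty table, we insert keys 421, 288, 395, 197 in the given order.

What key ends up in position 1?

421

Insert 421: h=1, slot 1 empty => index 1.
Insert 288: h=1, slot 1 occupied => index 2.
Insert 395: h=3, slot 3 empty => index 3.
Insert 197: h=1, slots 1,2 occupied => index 5.
Table: [—, 421, 288, 395, —, 197, —]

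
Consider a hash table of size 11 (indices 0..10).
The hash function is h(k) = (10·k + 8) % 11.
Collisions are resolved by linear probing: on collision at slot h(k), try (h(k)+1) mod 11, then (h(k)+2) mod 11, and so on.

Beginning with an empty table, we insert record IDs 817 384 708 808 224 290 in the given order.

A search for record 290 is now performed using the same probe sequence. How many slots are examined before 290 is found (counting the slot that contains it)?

Insert 817: h=5, slot 5 empty -> index 5.
Insert 384: h=9, slot 9 empty -> index 9.
Insert 708: h=4, slot 4 empty -> index 4.
Insert 808: h=3, slot 3 empty -> index 3.
Insert 224: h=4, slots 4,5 occupied -> index 6.
Insert 290: h=4, slots 4,5,6 occupied -> index 7.
Table: [-, -, -, 808, 708, 817, 224, 290, -, 384, -]
Lookup 290: h=4, probe 4,5,6,7 → found at 7.

4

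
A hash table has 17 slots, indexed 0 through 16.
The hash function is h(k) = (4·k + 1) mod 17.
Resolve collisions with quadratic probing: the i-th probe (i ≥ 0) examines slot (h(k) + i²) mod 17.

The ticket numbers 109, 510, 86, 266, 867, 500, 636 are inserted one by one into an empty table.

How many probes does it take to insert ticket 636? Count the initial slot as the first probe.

109: h=12 -> slot 12
510: h=1 -> slot 1
86: h=5 -> slot 5
266: h=11 -> slot 11
867: h=1, probe 1,2 -> slot 2
500: h=12, probe 12,13 -> slot 13
636: h=12, probe 12,13,16 -> slot 16
Table: [_, 510, 867, _, _, 86, _, _, _, _, _, 266, 109, 500, _, _, 636]

3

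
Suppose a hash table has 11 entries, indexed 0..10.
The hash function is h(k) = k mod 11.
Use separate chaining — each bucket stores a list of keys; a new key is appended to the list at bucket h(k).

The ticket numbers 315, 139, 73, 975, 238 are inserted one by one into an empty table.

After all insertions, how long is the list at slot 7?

315 -> bucket 7
139 -> bucket 7 (collision)
73 -> bucket 7 (collision)
975 -> bucket 7 (collision)
238 -> bucket 7 (collision)
Final buckets:
0: .
1: .
2: .
3: .
4: .
5: .
6: .
7: 315 -> 139 -> 73 -> 975 -> 238
8: .
9: .
10: .

5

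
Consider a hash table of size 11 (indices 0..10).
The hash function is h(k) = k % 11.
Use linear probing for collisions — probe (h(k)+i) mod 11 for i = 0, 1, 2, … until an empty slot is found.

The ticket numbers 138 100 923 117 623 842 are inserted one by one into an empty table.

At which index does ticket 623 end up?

138 hashes to 6; slot 6 is free => place at 6.
100 hashes to 1; slot 1 is free => place at 1.
923 hashes to 10; slot 10 is free => place at 10.
117 hashes to 7; slot 7 is free => place at 7.
623 hashes to 7; 7 taken => place at 8.
842 hashes to 6; 6,7,8 taken => place at 9.
Table: [-, 100, -, -, -, -, 138, 117, 623, 842, 923]

8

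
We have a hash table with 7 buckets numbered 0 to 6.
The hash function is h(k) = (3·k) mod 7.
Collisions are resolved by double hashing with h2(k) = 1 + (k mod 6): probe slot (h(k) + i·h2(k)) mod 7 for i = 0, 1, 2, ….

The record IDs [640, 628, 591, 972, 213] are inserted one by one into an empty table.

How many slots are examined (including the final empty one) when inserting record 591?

2

640 hashes to 2; slot 2 is free -> place at 2.
628 hashes to 1; slot 1 is free -> place at 1.
591 hashes to 2, h2=4; 2 taken -> place at 6.
972 hashes to 4; slot 4 is free -> place at 4.
213 hashes to 2, h2=4; 2,6 taken -> place at 3.
Table: [-, 628, 640, 213, 972, -, 591]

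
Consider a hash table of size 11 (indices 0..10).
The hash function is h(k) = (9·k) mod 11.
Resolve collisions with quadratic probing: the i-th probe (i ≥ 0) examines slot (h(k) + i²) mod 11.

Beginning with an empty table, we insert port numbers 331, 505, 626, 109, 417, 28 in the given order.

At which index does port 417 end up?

331 hashes to 9; slot 9 is free → place at 9.
505 hashes to 2; slot 2 is free → place at 2.
626 hashes to 2; 2 taken → place at 3.
109 hashes to 2; 2,3 taken → place at 6.
417 hashes to 2; 2,3,6 taken → place at 0.
28 hashes to 10; slot 10 is free → place at 10.
Table: [417, -, 505, 626, -, -, 109, -, -, 331, 28]

0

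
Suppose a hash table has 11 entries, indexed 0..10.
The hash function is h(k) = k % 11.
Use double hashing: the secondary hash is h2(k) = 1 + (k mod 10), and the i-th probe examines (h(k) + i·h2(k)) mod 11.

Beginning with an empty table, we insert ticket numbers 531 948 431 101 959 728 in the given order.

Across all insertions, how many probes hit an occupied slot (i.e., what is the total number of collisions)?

531: h=3 -> slot 3
948: h=2 -> slot 2
431: h=2, h2=2, probe 2,4 -> slot 4
101: h=2, h2=2, probe 2,4,6 -> slot 6
959: h=2, h2=10, probe 2,1 -> slot 1
728: h=2, h2=9, probe 2,0 -> slot 0
Table: [728, 959, 948, 531, 431, _, 101, _, _, _, _]

5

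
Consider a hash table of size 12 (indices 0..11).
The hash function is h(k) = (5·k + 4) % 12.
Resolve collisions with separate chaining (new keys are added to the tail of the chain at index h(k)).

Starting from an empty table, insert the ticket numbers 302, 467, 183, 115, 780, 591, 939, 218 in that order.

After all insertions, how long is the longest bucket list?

3

Insert 302: h=2, bucket 2 empty → new chain.
Insert 467: h=11, bucket 11 empty → new chain.
Insert 183: h=7, bucket 7 empty → new chain.
Insert 115: h=3, bucket 3 empty → new chain.
Insert 780: h=4, bucket 4 empty → new chain.
Insert 591: h=7, bucket 7 nonempty → append to chain.
Insert 939: h=7, bucket 7 nonempty → append to chain.
Insert 218: h=2, bucket 2 nonempty → append to chain.
Final buckets:
0: ∅
1: ∅
2: 302 -> 218
3: 115
4: 780
5: ∅
6: ∅
7: 183 -> 591 -> 939
8: ∅
9: ∅
10: ∅
11: 467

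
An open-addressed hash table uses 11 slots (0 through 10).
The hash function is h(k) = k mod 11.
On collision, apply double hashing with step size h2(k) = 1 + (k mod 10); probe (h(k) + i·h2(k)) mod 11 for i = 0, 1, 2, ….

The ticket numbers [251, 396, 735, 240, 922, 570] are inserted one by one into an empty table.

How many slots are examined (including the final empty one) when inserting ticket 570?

251 hashes to 9; slot 9 is free -> place at 9.
396 hashes to 0; slot 0 is free -> place at 0.
735 hashes to 9, h2=6; 9 taken -> place at 4.
240 hashes to 9, h2=1; 9 taken -> place at 10.
922 hashes to 9, h2=3; 9 taken -> place at 1.
570 hashes to 9, h2=1; 9,10,0,1 taken -> place at 2.
Table: [396, 922, 570, —, 735, —, —, —, —, 251, 240]

5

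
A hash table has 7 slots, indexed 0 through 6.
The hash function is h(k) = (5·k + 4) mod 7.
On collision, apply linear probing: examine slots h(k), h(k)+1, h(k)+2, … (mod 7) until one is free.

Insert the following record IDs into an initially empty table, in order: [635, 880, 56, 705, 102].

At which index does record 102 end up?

5

635: h=1 → slot 1
880: h=1, probe 1,2 → slot 2
56: h=4 → slot 4
705: h=1, probe 1,2,3 → slot 3
102: h=3, probe 3,4,5 → slot 5
Table: [_, 635, 880, 705, 56, 102, _]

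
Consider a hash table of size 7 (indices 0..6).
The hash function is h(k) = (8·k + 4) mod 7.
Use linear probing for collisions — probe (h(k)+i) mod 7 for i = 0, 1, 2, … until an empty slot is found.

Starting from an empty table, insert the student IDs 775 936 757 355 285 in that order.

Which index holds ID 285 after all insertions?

Insert 775: h=2, slot 2 empty → index 2.
Insert 936: h=2, slot 2 occupied → index 3.
Insert 757: h=5, slot 5 empty → index 5.
Insert 355: h=2, slots 2,3 occupied → index 4.
Insert 285: h=2, slots 2,3,4,5 occupied → index 6.
Table: [—, —, 775, 936, 355, 757, 285]

6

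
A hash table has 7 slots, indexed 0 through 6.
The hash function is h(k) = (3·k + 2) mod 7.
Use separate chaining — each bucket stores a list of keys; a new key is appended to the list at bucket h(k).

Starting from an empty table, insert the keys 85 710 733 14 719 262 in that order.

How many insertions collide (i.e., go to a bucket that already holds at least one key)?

85 → bucket 5
710 → bucket 4
733 → bucket 3
14 → bucket 2
719 → bucket 3 (collision)
262 → bucket 4 (collision)
Final buckets:
0: —
1: —
2: 14
3: 733 -> 719
4: 710 -> 262
5: 85
6: —

2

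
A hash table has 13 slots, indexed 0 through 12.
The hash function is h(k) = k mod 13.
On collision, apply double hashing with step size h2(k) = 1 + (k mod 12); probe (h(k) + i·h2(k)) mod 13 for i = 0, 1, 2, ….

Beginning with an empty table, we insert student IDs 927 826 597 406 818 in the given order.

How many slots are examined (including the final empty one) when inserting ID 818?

927 hashes to 4; slot 4 is free => place at 4.
826 hashes to 7; slot 7 is free => place at 7.
597 hashes to 12; slot 12 is free => place at 12.
406 hashes to 3; slot 3 is free => place at 3.
818 hashes to 12, h2=3; 12 taken => place at 2.
Table: [—, —, 818, 406, 927, —, —, 826, —, —, —, —, 597]

2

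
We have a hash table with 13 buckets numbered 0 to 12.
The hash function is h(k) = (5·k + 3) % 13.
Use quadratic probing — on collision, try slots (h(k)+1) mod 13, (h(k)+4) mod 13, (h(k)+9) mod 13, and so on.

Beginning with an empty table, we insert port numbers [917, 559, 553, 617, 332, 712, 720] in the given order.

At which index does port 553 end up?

Insert 917: h=12, slot 12 empty => index 12.
Insert 559: h=3, slot 3 empty => index 3.
Insert 553: h=12, slot 12 occupied => index 0.
Insert 617: h=7, slot 7 empty => index 7.
Insert 332: h=12, slots 12,0,3 occupied => index 8.
Insert 712: h=1, slot 1 empty => index 1.
Insert 720: h=2, slot 2 empty => index 2.
Table: [553, 712, 720, 559, ∅, ∅, ∅, 617, 332, ∅, ∅, ∅, 917]

0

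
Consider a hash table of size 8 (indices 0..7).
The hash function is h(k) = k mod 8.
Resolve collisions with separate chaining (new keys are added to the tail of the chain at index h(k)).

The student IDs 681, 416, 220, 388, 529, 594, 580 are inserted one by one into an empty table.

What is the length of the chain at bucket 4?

Insert 681: h=1, bucket 1 empty → new chain.
Insert 416: h=0, bucket 0 empty → new chain.
Insert 220: h=4, bucket 4 empty → new chain.
Insert 388: h=4, bucket 4 nonempty → append to chain.
Insert 529: h=1, bucket 1 nonempty → append to chain.
Insert 594: h=2, bucket 2 empty → new chain.
Insert 580: h=4, bucket 4 nonempty → append to chain.
Final buckets:
0: 416
1: 681 -> 529
2: 594
3: _
4: 220 -> 388 -> 580
5: _
6: _
7: _

3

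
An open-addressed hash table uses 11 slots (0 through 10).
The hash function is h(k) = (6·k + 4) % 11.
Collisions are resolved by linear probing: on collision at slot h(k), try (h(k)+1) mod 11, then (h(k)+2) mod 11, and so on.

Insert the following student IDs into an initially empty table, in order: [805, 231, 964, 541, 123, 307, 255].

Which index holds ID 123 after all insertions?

7

805: h=5 → slot 5
231: h=4 → slot 4
964: h=2 → slot 2
541: h=5, probe 5,6 → slot 6
123: h=5, probe 5,6,7 → slot 7
307: h=9 → slot 9
255: h=5, probe 5,6,7,8 → slot 8
Table: [_, _, 964, _, 231, 805, 541, 123, 255, 307, _]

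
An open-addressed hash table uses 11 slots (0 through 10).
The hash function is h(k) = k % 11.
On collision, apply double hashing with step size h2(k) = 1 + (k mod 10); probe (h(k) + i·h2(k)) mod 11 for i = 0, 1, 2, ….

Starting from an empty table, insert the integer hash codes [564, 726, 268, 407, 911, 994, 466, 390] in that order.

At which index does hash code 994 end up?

564 hashes to 3; slot 3 is free => place at 3.
726 hashes to 0; slot 0 is free => place at 0.
268 hashes to 4; slot 4 is free => place at 4.
407 hashes to 0, h2=8; 0 taken => place at 8.
911 hashes to 9; slot 9 is free => place at 9.
994 hashes to 4, h2=5; 4,9,3,8 taken => place at 2.
466 hashes to 4, h2=7; 4,0 taken => place at 7.
390 hashes to 5; slot 5 is free => place at 5.
Table: [726, -, 994, 564, 268, 390, -, 466, 407, 911, -]

2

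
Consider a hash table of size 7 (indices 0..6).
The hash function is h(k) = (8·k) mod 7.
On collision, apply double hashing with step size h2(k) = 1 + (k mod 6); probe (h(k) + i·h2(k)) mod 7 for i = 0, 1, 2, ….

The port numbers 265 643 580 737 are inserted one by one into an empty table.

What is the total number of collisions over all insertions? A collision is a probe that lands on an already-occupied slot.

265 hashes to 6; slot 6 is free → place at 6.
643 hashes to 6, h2=2; 6 taken → place at 1.
580 hashes to 6, h2=5; 6 taken → place at 4.
737 hashes to 2; slot 2 is free → place at 2.
Table: [-, 643, 737, -, 580, -, 265]

2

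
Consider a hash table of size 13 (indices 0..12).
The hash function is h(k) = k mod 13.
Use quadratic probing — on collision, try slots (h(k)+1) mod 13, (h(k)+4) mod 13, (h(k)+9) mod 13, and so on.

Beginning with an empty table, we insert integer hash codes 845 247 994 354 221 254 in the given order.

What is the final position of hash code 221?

845: h=0 => slot 0
247: h=0, probe 0,1 => slot 1
994: h=6 => slot 6
354: h=3 => slot 3
221: h=0, probe 0,1,4 => slot 4
254: h=7 => slot 7
Table: [845, 247, -, 354, 221, -, 994, 254, -, -, -, -, -]

4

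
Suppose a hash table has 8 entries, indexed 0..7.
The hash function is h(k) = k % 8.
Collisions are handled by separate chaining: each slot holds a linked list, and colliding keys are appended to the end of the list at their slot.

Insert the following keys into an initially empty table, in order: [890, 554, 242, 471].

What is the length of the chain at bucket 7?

1

890 -> bucket 2
554 -> bucket 2 (collision)
242 -> bucket 2 (collision)
471 -> bucket 7
Final buckets:
0: _
1: _
2: 890 -> 554 -> 242
3: _
4: _
5: _
6: _
7: 471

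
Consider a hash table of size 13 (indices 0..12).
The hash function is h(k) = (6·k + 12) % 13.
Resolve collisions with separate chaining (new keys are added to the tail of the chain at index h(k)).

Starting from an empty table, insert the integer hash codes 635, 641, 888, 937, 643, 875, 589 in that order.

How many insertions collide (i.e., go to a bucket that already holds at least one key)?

Insert 635: h=0, bucket 0 empty → new chain.
Insert 641: h=10, bucket 10 empty → new chain.
Insert 888: h=10, bucket 10 nonempty → append to chain.
Insert 937: h=5, bucket 5 empty → new chain.
Insert 643: h=9, bucket 9 empty → new chain.
Insert 875: h=10, bucket 10 nonempty → append to chain.
Insert 589: h=10, bucket 10 nonempty → append to chain.
Final buckets:
0: 635
1: .
2: .
3: .
4: .
5: 937
6: .
7: .
8: .
9: 643
10: 641 -> 888 -> 875 -> 589
11: .
12: .

3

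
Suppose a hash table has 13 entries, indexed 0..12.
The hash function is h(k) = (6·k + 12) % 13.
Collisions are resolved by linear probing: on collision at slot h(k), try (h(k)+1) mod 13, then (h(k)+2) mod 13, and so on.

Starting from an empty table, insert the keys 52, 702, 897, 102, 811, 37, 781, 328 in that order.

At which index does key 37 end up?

52: h=12 -> slot 12
702: h=12, probe 12,0 -> slot 0
897: h=12, probe 12,0,1 -> slot 1
102: h=0, probe 0,1,2 -> slot 2
811: h=3 -> slot 3
37: h=0, probe 0,1,2,3,4 -> slot 4
781: h=5 -> slot 5
328: h=4, probe 4,5,6 -> slot 6
Table: [702, 897, 102, 811, 37, 781, 328, ∅, ∅, ∅, ∅, ∅, 52]

4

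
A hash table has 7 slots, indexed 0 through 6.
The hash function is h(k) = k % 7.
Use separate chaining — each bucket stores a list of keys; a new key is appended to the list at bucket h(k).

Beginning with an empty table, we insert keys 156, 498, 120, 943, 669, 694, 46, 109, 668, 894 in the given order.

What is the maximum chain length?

156 -> bucket 2
498 -> bucket 1
120 -> bucket 1 (collision)
943 -> bucket 5
669 -> bucket 4
694 -> bucket 1 (collision)
46 -> bucket 4 (collision)
109 -> bucket 4 (collision)
668 -> bucket 3
894 -> bucket 5 (collision)
Final buckets:
0: .
1: 498 -> 120 -> 694
2: 156
3: 668
4: 669 -> 46 -> 109
5: 943 -> 894
6: .

3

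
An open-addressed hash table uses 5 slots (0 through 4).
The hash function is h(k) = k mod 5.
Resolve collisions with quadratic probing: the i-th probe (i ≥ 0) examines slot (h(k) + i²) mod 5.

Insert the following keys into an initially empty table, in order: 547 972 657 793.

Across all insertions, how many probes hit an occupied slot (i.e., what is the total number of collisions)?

547 hashes to 2; slot 2 is free → place at 2.
972 hashes to 2; 2 taken → place at 3.
657 hashes to 2; 2,3 taken → place at 1.
793 hashes to 3; 3 taken → place at 4.
Table: [., 657, 547, 972, 793]

4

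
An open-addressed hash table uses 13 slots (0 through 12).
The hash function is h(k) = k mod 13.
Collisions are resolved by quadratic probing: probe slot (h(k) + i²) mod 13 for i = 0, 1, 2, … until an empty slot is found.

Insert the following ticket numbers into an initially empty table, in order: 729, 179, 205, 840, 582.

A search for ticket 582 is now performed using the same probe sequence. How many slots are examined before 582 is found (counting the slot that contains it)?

4

729: h=1 → slot 1
179: h=10 → slot 10
205: h=10, probe 10,11 → slot 11
840: h=8 → slot 8
582: h=10, probe 10,11,1,6 → slot 6
Table: [., 729, ., ., ., ., 582, ., 840, ., 179, 205, .]
Lookup 582: h=10, probe 10,11,1,6 → found at 6.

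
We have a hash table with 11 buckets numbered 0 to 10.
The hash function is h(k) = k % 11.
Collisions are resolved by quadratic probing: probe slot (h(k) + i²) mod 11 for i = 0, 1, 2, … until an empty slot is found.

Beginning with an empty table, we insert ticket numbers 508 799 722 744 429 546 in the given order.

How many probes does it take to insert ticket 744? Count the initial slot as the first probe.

3

Insert 508: h=2, slot 2 empty => index 2.
Insert 799: h=7, slot 7 empty => index 7.
Insert 722: h=7, slot 7 occupied => index 8.
Insert 744: h=7, slots 7,8 occupied => index 0.
Insert 429: h=0, slot 0 occupied => index 1.
Insert 546: h=7, slots 7,8,0 occupied => index 5.
Table: [744, 429, 508, _, _, 546, _, 799, 722, _, _]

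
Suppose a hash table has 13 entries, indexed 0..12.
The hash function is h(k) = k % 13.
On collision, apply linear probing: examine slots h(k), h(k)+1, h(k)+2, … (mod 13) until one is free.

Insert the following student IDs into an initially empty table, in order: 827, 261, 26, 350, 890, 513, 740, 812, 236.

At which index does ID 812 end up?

9

827 hashes to 8; slot 8 is free -> place at 8.
261 hashes to 1; slot 1 is free -> place at 1.
26 hashes to 0; slot 0 is free -> place at 0.
350 hashes to 12; slot 12 is free -> place at 12.
890 hashes to 6; slot 6 is free -> place at 6.
513 hashes to 6; 6 taken -> place at 7.
740 hashes to 12; 12,0,1 taken -> place at 2.
812 hashes to 6; 6,7,8 taken -> place at 9.
236 hashes to 2; 2 taken -> place at 3.
Table: [26, 261, 740, 236, —, —, 890, 513, 827, 812, —, —, 350]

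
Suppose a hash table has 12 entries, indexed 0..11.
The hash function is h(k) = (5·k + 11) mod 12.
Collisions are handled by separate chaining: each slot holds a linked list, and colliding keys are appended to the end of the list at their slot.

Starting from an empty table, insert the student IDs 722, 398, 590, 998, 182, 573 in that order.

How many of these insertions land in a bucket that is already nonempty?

4

722 → bucket 9
398 → bucket 9 (collision)
590 → bucket 9 (collision)
998 → bucket 9 (collision)
182 → bucket 9 (collision)
573 → bucket 8
Final buckets:
0: _
1: _
2: _
3: _
4: _
5: _
6: _
7: _
8: 573
9: 722 -> 398 -> 590 -> 998 -> 182
10: _
11: _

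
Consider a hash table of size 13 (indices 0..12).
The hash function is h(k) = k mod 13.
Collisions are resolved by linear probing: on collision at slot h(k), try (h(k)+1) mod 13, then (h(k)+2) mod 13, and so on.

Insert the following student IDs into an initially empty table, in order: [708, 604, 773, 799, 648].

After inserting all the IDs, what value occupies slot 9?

799

708: h=6 => slot 6
604: h=6, probe 6,7 => slot 7
773: h=6, probe 6,7,8 => slot 8
799: h=6, probe 6,7,8,9 => slot 9
648: h=11 => slot 11
Table: [∅, ∅, ∅, ∅, ∅, ∅, 708, 604, 773, 799, ∅, 648, ∅]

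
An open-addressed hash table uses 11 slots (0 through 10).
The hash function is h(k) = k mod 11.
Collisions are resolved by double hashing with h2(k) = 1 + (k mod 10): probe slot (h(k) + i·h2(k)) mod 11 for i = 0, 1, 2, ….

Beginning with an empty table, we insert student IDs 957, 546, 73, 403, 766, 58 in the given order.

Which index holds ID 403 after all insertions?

8

Insert 957: h=0, slot 0 empty => index 0.
Insert 546: h=7, slot 7 empty => index 7.
Insert 73: h=7, h2=4, slots 7,0 occupied => index 4.
Insert 403: h=7, h2=4, slots 7,0,4 occupied => index 8.
Insert 766: h=7, h2=7, slot 7 occupied => index 3.
Insert 58: h=3, h2=9, slot 3 occupied => index 1.
Table: [957, 58, -, 766, 73, -, -, 546, 403, -, -]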